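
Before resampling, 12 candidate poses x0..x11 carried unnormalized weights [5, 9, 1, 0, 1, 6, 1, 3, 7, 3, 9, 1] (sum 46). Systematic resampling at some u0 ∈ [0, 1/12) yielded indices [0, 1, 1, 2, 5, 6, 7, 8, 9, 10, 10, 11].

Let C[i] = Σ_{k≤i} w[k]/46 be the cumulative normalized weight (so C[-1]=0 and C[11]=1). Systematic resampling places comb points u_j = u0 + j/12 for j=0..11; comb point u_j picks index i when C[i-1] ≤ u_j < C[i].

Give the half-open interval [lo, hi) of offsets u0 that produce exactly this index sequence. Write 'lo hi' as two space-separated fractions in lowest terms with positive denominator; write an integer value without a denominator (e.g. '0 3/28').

C = [5/46, 7/23, 15/46, 15/46, 8/23, 11/23, 1/2, 13/23, 33/46, 18/23, 45/46, 1]
j=0 picked index 0: u0 ∈ [0, 5/46)
j=1 picked index 1: u0 ∈ [7/276, 61/276)
j=2 picked index 1: u0 ∈ [-4/69, 19/138)
j=3 picked index 2: u0 ∈ [5/92, 7/92)
j=4 picked index 5: u0 ∈ [1/69, 10/69)
j=5 picked index 6: u0 ∈ [17/276, 1/12)
j=6 picked index 7: u0 ∈ [0, 3/46)
j=7 picked index 8: u0 ∈ [-5/276, 37/276)
j=8 picked index 9: u0 ∈ [7/138, 8/69)
j=9 picked index 10: u0 ∈ [3/92, 21/92)
j=10 picked index 10: u0 ∈ [-7/138, 10/69)
j=11 picked index 11: u0 ∈ [17/276, 1/12)
intersection: [17/276, 3/46)

17/276 3/46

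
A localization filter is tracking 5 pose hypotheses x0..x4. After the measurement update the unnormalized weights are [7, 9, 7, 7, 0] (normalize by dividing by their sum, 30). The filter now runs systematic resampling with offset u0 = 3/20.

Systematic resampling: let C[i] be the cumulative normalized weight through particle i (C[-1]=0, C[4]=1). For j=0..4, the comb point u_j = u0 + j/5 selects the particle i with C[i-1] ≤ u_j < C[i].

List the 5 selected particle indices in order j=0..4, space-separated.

C = [7/30, 8/15, 23/30, 1, 1]
j=0: u_0=3/20 ∈ [0, 7/30) → index 0
j=1: u_1=7/20 ∈ [7/30, 8/15) → index 1
j=2: u_2=11/20 ∈ [8/15, 23/30) → index 2
j=3: u_3=3/4 ∈ [8/15, 23/30) → index 2
j=4: u_4=19/20 ∈ [23/30, 1) → index 3

0 1 2 2 3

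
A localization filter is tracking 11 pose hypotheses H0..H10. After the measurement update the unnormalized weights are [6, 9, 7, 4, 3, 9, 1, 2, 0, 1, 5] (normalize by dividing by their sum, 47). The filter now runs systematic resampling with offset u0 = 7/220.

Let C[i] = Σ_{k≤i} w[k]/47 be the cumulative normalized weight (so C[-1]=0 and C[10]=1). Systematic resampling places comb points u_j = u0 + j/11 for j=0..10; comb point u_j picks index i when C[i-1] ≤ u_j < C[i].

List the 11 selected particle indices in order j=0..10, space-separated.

0 0 1 1 2 3 4 5 5 7 10

C = [6/47, 15/47, 22/47, 26/47, 29/47, 38/47, 39/47, 41/47, 41/47, 42/47, 1]
j=0: u_0=7/220 ∈ [0, 6/47) → index 0
j=1: u_1=27/220 ∈ [0, 6/47) → index 0
j=2: u_2=47/220 ∈ [6/47, 15/47) → index 1
j=3: u_3=67/220 ∈ [6/47, 15/47) → index 1
j=4: u_4=87/220 ∈ [15/47, 22/47) → index 2
j=5: u_5=107/220 ∈ [22/47, 26/47) → index 3
j=6: u_6=127/220 ∈ [26/47, 29/47) → index 4
j=7: u_7=147/220 ∈ [29/47, 38/47) → index 5
j=8: u_8=167/220 ∈ [29/47, 38/47) → index 5
j=9: u_9=17/20 ∈ [39/47, 41/47) → index 7
j=10: u_10=207/220 ∈ [42/47, 1) → index 10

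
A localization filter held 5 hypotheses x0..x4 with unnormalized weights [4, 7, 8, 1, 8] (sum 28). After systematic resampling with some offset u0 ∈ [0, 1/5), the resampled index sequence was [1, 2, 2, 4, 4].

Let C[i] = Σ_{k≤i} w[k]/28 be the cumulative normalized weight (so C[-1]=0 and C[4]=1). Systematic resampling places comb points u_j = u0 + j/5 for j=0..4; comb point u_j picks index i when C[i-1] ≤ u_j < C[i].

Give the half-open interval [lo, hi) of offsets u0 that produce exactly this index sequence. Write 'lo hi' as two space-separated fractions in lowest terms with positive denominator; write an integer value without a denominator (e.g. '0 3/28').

27/140 1/5

C = [1/7, 11/28, 19/28, 5/7, 1]
j=0 picked index 1: u0 ∈ [1/7, 11/28)
j=1 picked index 2: u0 ∈ [27/140, 67/140)
j=2 picked index 2: u0 ∈ [-1/140, 39/140)
j=3 picked index 4: u0 ∈ [4/35, 2/5)
j=4 picked index 4: u0 ∈ [-3/35, 1/5)
intersection: [27/140, 1/5)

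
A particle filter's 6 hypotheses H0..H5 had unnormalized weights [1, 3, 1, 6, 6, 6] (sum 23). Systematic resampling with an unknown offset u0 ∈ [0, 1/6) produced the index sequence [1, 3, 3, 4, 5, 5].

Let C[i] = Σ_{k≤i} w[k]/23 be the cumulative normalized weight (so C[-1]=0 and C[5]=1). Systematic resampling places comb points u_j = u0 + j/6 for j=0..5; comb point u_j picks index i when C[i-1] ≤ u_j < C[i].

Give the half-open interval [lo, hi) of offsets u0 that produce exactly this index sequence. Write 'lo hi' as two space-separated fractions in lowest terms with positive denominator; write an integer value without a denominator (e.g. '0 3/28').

5/69 10/69

C = [1/23, 4/23, 5/23, 11/23, 17/23, 1]
j=0 picked index 1: u0 ∈ [1/23, 4/23)
j=1 picked index 3: u0 ∈ [7/138, 43/138)
j=2 picked index 3: u0 ∈ [-8/69, 10/69)
j=3 picked index 4: u0 ∈ [-1/46, 11/46)
j=4 picked index 5: u0 ∈ [5/69, 1/3)
j=5 picked index 5: u0 ∈ [-13/138, 1/6)
intersection: [5/69, 10/69)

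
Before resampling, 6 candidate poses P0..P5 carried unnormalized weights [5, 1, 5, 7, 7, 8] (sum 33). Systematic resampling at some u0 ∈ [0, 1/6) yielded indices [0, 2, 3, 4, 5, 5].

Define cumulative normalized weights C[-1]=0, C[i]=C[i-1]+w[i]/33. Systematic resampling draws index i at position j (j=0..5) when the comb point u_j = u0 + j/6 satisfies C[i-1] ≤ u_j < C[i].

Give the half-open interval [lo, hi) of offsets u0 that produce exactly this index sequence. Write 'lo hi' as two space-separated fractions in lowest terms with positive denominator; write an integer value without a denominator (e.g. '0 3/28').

1/11 5/33

C = [5/33, 2/11, 1/3, 6/11, 25/33, 1]
j=0 picked index 0: u0 ∈ [0, 5/33)
j=1 picked index 2: u0 ∈ [1/66, 1/6)
j=2 picked index 3: u0 ∈ [0, 7/33)
j=3 picked index 4: u0 ∈ [1/22, 17/66)
j=4 picked index 5: u0 ∈ [1/11, 1/3)
j=5 picked index 5: u0 ∈ [-5/66, 1/6)
intersection: [1/11, 5/33)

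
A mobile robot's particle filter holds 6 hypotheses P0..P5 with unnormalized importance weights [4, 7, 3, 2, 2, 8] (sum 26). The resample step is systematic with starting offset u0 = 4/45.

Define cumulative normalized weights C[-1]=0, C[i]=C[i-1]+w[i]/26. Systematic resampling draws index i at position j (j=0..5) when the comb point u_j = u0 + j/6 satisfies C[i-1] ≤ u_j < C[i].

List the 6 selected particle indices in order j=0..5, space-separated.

C = [2/13, 11/26, 7/13, 8/13, 9/13, 1]
j=0: u_0=4/45 ∈ [0, 2/13) → index 0
j=1: u_1=23/90 ∈ [2/13, 11/26) → index 1
j=2: u_2=19/45 ∈ [2/13, 11/26) → index 1
j=3: u_3=53/90 ∈ [7/13, 8/13) → index 3
j=4: u_4=34/45 ∈ [9/13, 1) → index 5
j=5: u_5=83/90 ∈ [9/13, 1) → index 5

0 1 1 3 5 5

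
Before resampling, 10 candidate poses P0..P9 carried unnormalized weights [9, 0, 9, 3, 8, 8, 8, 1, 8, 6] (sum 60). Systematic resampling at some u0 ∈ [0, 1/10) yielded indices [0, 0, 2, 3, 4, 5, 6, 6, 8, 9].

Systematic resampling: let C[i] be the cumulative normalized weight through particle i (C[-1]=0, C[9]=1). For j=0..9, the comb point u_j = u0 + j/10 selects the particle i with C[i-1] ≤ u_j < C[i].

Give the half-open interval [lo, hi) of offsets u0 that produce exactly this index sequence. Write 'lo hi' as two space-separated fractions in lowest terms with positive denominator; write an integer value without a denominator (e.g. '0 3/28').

1/60 1/20

C = [3/20, 3/20, 3/10, 7/20, 29/60, 37/60, 3/4, 23/30, 9/10, 1]
j=0 picked index 0: u0 ∈ [0, 3/20)
j=1 picked index 0: u0 ∈ [-1/10, 1/20)
j=2 picked index 2: u0 ∈ [-1/20, 1/10)
j=3 picked index 3: u0 ∈ [0, 1/20)
j=4 picked index 4: u0 ∈ [-1/20, 1/12)
j=5 picked index 5: u0 ∈ [-1/60, 7/60)
j=6 picked index 6: u0 ∈ [1/60, 3/20)
j=7 picked index 6: u0 ∈ [-1/12, 1/20)
j=8 picked index 8: u0 ∈ [-1/30, 1/10)
j=9 picked index 9: u0 ∈ [0, 1/10)
intersection: [1/60, 1/20)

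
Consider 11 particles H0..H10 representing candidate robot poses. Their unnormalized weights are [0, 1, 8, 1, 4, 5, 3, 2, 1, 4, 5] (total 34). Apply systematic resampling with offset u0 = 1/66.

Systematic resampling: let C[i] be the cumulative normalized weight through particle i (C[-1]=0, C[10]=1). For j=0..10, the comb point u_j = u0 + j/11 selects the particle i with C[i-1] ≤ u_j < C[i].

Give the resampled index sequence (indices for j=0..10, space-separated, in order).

C = [0, 1/34, 9/34, 5/17, 7/17, 19/34, 11/17, 12/17, 25/34, 29/34, 1]
j=0: u_0=1/66 ∈ [0, 1/34) → index 1
j=1: u_1=7/66 ∈ [1/34, 9/34) → index 2
j=2: u_2=13/66 ∈ [1/34, 9/34) → index 2
j=3: u_3=19/66 ∈ [9/34, 5/17) → index 3
j=4: u_4=25/66 ∈ [5/17, 7/17) → index 4
j=5: u_5=31/66 ∈ [7/17, 19/34) → index 5
j=6: u_6=37/66 ∈ [19/34, 11/17) → index 6
j=7: u_7=43/66 ∈ [11/17, 12/17) → index 7
j=8: u_8=49/66 ∈ [25/34, 29/34) → index 9
j=9: u_9=5/6 ∈ [25/34, 29/34) → index 9
j=10: u_10=61/66 ∈ [29/34, 1) → index 10

1 2 2 3 4 5 6 7 9 9 10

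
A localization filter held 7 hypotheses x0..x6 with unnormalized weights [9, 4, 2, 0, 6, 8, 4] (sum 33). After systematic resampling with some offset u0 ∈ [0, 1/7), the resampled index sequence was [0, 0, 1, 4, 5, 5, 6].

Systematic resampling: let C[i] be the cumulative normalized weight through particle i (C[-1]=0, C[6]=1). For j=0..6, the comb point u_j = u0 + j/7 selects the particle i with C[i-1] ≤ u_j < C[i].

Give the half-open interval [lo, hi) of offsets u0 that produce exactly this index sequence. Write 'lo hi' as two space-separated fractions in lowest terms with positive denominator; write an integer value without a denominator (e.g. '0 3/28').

5/77 25/231

C = [3/11, 13/33, 5/11, 5/11, 7/11, 29/33, 1]
j=0 picked index 0: u0 ∈ [0, 3/11)
j=1 picked index 0: u0 ∈ [-1/7, 10/77)
j=2 picked index 1: u0 ∈ [-1/77, 25/231)
j=3 picked index 4: u0 ∈ [2/77, 16/77)
j=4 picked index 5: u0 ∈ [5/77, 71/231)
j=5 picked index 5: u0 ∈ [-6/77, 38/231)
j=6 picked index 6: u0 ∈ [5/231, 1/7)
intersection: [5/77, 25/231)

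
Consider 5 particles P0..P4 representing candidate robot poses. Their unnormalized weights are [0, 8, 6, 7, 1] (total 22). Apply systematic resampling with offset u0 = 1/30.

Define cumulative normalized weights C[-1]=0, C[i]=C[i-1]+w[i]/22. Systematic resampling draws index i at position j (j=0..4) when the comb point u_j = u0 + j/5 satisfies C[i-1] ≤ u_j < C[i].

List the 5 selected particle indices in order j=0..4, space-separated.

1 1 2 2 3

C = [0, 4/11, 7/11, 21/22, 1]
j=0: u_0=1/30 ∈ [0, 4/11) → index 1
j=1: u_1=7/30 ∈ [0, 4/11) → index 1
j=2: u_2=13/30 ∈ [4/11, 7/11) → index 2
j=3: u_3=19/30 ∈ [4/11, 7/11) → index 2
j=4: u_4=5/6 ∈ [7/11, 21/22) → index 3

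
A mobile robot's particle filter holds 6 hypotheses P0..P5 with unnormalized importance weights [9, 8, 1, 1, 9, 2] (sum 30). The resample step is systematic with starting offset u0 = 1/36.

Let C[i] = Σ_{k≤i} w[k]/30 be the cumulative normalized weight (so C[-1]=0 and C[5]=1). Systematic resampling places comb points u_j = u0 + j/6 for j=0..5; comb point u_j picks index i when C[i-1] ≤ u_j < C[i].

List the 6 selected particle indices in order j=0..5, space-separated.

C = [3/10, 17/30, 3/5, 19/30, 14/15, 1]
j=0: u_0=1/36 ∈ [0, 3/10) → index 0
j=1: u_1=7/36 ∈ [0, 3/10) → index 0
j=2: u_2=13/36 ∈ [3/10, 17/30) → index 1
j=3: u_3=19/36 ∈ [3/10, 17/30) → index 1
j=4: u_4=25/36 ∈ [19/30, 14/15) → index 4
j=5: u_5=31/36 ∈ [19/30, 14/15) → index 4

0 0 1 1 4 4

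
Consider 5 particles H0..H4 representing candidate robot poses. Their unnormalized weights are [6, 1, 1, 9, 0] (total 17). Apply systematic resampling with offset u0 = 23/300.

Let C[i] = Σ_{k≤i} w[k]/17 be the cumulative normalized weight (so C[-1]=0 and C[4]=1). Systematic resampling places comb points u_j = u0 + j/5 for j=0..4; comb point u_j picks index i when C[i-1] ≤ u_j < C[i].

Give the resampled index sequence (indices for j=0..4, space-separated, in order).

C = [6/17, 7/17, 8/17, 1, 1]
j=0: u_0=23/300 ∈ [0, 6/17) → index 0
j=1: u_1=83/300 ∈ [0, 6/17) → index 0
j=2: u_2=143/300 ∈ [8/17, 1) → index 3
j=3: u_3=203/300 ∈ [8/17, 1) → index 3
j=4: u_4=263/300 ∈ [8/17, 1) → index 3

0 0 3 3 3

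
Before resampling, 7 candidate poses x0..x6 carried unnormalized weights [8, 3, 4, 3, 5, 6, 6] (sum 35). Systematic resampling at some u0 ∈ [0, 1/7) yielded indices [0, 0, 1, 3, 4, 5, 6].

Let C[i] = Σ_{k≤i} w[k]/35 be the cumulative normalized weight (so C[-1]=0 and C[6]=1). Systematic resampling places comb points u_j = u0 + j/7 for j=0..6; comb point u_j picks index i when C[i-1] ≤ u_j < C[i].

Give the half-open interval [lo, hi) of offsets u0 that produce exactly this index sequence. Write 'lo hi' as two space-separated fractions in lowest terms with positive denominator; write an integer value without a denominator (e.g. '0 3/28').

0 1/35

C = [8/35, 11/35, 3/7, 18/35, 23/35, 29/35, 1]
j=0 picked index 0: u0 ∈ [0, 8/35)
j=1 picked index 0: u0 ∈ [-1/7, 3/35)
j=2 picked index 1: u0 ∈ [-2/35, 1/35)
j=3 picked index 3: u0 ∈ [0, 3/35)
j=4 picked index 4: u0 ∈ [-2/35, 3/35)
j=5 picked index 5: u0 ∈ [-2/35, 4/35)
j=6 picked index 6: u0 ∈ [-1/35, 1/7)
intersection: [0, 1/35)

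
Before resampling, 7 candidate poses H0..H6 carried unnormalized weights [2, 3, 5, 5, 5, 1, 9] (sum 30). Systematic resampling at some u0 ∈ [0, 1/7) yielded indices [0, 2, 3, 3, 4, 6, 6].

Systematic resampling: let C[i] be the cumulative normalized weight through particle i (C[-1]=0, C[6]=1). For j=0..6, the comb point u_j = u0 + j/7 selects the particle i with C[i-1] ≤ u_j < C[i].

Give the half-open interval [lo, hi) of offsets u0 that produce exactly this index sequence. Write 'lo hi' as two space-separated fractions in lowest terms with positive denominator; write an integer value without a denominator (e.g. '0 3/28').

C = [1/15, 1/6, 1/3, 1/2, 2/3, 7/10, 1]
j=0 picked index 0: u0 ∈ [0, 1/15)
j=1 picked index 2: u0 ∈ [1/42, 4/21)
j=2 picked index 3: u0 ∈ [1/21, 3/14)
j=3 picked index 3: u0 ∈ [-2/21, 1/14)
j=4 picked index 4: u0 ∈ [-1/14, 2/21)
j=5 picked index 6: u0 ∈ [-1/70, 2/7)
j=6 picked index 6: u0 ∈ [-11/70, 1/7)
intersection: [1/21, 1/15)

1/21 1/15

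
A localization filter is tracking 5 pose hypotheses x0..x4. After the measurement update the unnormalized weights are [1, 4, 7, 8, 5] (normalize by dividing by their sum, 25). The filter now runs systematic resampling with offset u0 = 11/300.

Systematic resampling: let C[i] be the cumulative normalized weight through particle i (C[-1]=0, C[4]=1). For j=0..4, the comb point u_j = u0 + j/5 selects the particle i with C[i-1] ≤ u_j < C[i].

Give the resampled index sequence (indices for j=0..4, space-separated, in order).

0 2 2 3 4

C = [1/25, 1/5, 12/25, 4/5, 1]
j=0: u_0=11/300 ∈ [0, 1/25) → index 0
j=1: u_1=71/300 ∈ [1/5, 12/25) → index 2
j=2: u_2=131/300 ∈ [1/5, 12/25) → index 2
j=3: u_3=191/300 ∈ [12/25, 4/5) → index 3
j=4: u_4=251/300 ∈ [4/5, 1) → index 4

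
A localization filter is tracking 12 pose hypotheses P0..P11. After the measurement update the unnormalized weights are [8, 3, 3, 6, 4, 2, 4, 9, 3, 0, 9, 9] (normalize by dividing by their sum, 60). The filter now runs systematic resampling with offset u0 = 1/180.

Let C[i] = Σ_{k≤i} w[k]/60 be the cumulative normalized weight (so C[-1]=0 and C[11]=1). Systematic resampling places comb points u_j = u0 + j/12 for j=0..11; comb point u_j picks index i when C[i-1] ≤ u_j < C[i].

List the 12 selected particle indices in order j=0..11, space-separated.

C = [2/15, 11/60, 7/30, 1/3, 2/5, 13/30, 1/2, 13/20, 7/10, 7/10, 17/20, 1]
j=0: u_0=1/180 ∈ [0, 2/15) → index 0
j=1: u_1=4/45 ∈ [0, 2/15) → index 0
j=2: u_2=31/180 ∈ [2/15, 11/60) → index 1
j=3: u_3=23/90 ∈ [7/30, 1/3) → index 3
j=4: u_4=61/180 ∈ [1/3, 2/5) → index 4
j=5: u_5=19/45 ∈ [2/5, 13/30) → index 5
j=6: u_6=91/180 ∈ [1/2, 13/20) → index 7
j=7: u_7=53/90 ∈ [1/2, 13/20) → index 7
j=8: u_8=121/180 ∈ [13/20, 7/10) → index 8
j=9: u_9=34/45 ∈ [7/10, 17/20) → index 10
j=10: u_10=151/180 ∈ [7/10, 17/20) → index 10
j=11: u_11=83/90 ∈ [17/20, 1) → index 11

0 0 1 3 4 5 7 7 8 10 10 11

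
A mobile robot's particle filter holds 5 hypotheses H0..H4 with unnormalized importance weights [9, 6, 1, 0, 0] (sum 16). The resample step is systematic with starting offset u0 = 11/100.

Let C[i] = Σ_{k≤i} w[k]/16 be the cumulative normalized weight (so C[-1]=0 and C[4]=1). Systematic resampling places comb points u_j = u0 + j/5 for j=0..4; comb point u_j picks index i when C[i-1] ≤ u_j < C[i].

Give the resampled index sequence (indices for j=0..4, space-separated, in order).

C = [9/16, 15/16, 1, 1, 1]
j=0: u_0=11/100 ∈ [0, 9/16) → index 0
j=1: u_1=31/100 ∈ [0, 9/16) → index 0
j=2: u_2=51/100 ∈ [0, 9/16) → index 0
j=3: u_3=71/100 ∈ [9/16, 15/16) → index 1
j=4: u_4=91/100 ∈ [9/16, 15/16) → index 1

0 0 0 1 1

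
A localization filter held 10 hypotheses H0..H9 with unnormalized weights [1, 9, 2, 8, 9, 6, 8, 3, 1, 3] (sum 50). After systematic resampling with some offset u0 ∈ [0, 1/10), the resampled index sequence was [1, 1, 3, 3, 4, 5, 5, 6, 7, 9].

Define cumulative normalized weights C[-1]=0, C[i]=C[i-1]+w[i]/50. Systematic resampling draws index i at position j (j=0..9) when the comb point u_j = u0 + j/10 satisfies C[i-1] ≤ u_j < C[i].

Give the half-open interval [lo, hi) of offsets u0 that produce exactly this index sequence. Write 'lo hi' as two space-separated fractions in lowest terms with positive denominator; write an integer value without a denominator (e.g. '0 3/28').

C = [1/50, 1/5, 6/25, 2/5, 29/50, 7/10, 43/50, 23/25, 47/50, 1]
j=0 picked index 1: u0 ∈ [1/50, 1/5)
j=1 picked index 1: u0 ∈ [-2/25, 1/10)
j=2 picked index 3: u0 ∈ [1/25, 1/5)
j=3 picked index 3: u0 ∈ [-3/50, 1/10)
j=4 picked index 4: u0 ∈ [0, 9/50)
j=5 picked index 5: u0 ∈ [2/25, 1/5)
j=6 picked index 5: u0 ∈ [-1/50, 1/10)
j=7 picked index 6: u0 ∈ [0, 4/25)
j=8 picked index 7: u0 ∈ [3/50, 3/25)
j=9 picked index 9: u0 ∈ [1/25, 1/10)
intersection: [2/25, 1/10)

2/25 1/10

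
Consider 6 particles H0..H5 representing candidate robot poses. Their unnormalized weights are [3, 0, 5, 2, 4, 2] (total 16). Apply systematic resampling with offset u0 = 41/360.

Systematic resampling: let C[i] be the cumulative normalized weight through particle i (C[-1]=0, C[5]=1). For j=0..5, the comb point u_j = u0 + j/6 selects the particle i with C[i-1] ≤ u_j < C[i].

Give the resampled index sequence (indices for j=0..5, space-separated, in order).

C = [3/16, 3/16, 1/2, 5/8, 7/8, 1]
j=0: u_0=41/360 ∈ [0, 3/16) → index 0
j=1: u_1=101/360 ∈ [3/16, 1/2) → index 2
j=2: u_2=161/360 ∈ [3/16, 1/2) → index 2
j=3: u_3=221/360 ∈ [1/2, 5/8) → index 3
j=4: u_4=281/360 ∈ [5/8, 7/8) → index 4
j=5: u_5=341/360 ∈ [7/8, 1) → index 5

0 2 2 3 4 5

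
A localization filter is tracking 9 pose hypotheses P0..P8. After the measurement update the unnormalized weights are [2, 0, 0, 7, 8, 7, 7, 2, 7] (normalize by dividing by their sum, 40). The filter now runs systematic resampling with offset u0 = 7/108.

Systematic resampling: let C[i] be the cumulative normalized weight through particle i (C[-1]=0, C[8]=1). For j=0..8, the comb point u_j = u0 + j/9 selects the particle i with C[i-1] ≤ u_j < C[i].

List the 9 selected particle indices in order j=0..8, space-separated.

C = [1/20, 1/20, 1/20, 9/40, 17/40, 3/5, 31/40, 33/40, 1]
j=0: u_0=7/108 ∈ [1/20, 9/40) → index 3
j=1: u_1=19/108 ∈ [1/20, 9/40) → index 3
j=2: u_2=31/108 ∈ [9/40, 17/40) → index 4
j=3: u_3=43/108 ∈ [9/40, 17/40) → index 4
j=4: u_4=55/108 ∈ [17/40, 3/5) → index 5
j=5: u_5=67/108 ∈ [3/5, 31/40) → index 6
j=6: u_6=79/108 ∈ [3/5, 31/40) → index 6
j=7: u_7=91/108 ∈ [33/40, 1) → index 8
j=8: u_8=103/108 ∈ [33/40, 1) → index 8

3 3 4 4 5 6 6 8 8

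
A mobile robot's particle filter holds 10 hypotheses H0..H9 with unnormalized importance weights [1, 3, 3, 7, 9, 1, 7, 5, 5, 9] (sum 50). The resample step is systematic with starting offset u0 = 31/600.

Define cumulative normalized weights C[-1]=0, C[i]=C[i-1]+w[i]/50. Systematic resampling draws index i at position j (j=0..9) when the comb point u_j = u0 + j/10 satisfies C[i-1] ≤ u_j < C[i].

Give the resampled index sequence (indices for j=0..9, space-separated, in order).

C = [1/50, 2/25, 7/50, 7/25, 23/50, 12/25, 31/50, 18/25, 41/50, 1]
j=0: u_0=31/600 ∈ [1/50, 2/25) → index 1
j=1: u_1=91/600 ∈ [7/50, 7/25) → index 3
j=2: u_2=151/600 ∈ [7/50, 7/25) → index 3
j=3: u_3=211/600 ∈ [7/25, 23/50) → index 4
j=4: u_4=271/600 ∈ [7/25, 23/50) → index 4
j=5: u_5=331/600 ∈ [12/25, 31/50) → index 6
j=6: u_6=391/600 ∈ [31/50, 18/25) → index 7
j=7: u_7=451/600 ∈ [18/25, 41/50) → index 8
j=8: u_8=511/600 ∈ [41/50, 1) → index 9
j=9: u_9=571/600 ∈ [41/50, 1) → index 9

1 3 3 4 4 6 7 8 9 9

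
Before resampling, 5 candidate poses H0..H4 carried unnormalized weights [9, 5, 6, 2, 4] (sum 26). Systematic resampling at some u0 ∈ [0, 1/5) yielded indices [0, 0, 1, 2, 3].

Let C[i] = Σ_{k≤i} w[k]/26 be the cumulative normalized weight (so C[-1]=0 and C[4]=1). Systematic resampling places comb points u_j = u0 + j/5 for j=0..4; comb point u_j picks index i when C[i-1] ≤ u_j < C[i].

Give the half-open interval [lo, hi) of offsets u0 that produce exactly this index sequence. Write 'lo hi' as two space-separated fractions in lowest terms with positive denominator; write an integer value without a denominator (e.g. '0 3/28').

C = [9/26, 7/13, 10/13, 11/13, 1]
j=0 picked index 0: u0 ∈ [0, 9/26)
j=1 picked index 0: u0 ∈ [-1/5, 19/130)
j=2 picked index 1: u0 ∈ [-7/130, 9/65)
j=3 picked index 2: u0 ∈ [-4/65, 11/65)
j=4 picked index 3: u0 ∈ [-2/65, 3/65)
intersection: [0, 3/65)

0 3/65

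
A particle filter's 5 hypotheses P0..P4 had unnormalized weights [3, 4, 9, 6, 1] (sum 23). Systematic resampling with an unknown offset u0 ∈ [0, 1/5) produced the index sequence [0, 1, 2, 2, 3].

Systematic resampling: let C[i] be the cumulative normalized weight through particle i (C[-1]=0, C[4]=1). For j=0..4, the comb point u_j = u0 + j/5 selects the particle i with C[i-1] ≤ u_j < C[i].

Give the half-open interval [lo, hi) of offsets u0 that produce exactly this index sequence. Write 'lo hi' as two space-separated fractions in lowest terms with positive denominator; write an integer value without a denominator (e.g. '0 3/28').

0 11/115

C = [3/23, 7/23, 16/23, 22/23, 1]
j=0 picked index 0: u0 ∈ [0, 3/23)
j=1 picked index 1: u0 ∈ [-8/115, 12/115)
j=2 picked index 2: u0 ∈ [-11/115, 34/115)
j=3 picked index 2: u0 ∈ [-34/115, 11/115)
j=4 picked index 3: u0 ∈ [-12/115, 18/115)
intersection: [0, 11/115)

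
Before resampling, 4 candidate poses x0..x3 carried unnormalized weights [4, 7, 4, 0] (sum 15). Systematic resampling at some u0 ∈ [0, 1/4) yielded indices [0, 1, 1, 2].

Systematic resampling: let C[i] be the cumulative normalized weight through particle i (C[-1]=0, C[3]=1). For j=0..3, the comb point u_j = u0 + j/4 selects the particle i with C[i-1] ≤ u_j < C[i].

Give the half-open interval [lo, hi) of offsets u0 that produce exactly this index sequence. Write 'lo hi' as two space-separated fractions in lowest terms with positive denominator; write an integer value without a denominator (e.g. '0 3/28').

1/60 7/30

C = [4/15, 11/15, 1, 1]
j=0 picked index 0: u0 ∈ [0, 4/15)
j=1 picked index 1: u0 ∈ [1/60, 29/60)
j=2 picked index 1: u0 ∈ [-7/30, 7/30)
j=3 picked index 2: u0 ∈ [-1/60, 1/4)
intersection: [1/60, 7/30)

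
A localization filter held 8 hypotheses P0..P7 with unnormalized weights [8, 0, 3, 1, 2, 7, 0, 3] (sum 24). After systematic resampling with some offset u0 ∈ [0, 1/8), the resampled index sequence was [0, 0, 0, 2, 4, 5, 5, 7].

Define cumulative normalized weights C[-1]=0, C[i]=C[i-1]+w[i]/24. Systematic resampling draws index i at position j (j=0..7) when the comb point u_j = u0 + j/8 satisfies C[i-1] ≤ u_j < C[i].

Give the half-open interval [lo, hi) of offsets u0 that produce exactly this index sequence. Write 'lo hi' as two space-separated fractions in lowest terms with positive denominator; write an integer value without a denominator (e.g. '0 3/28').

0 1/12

C = [1/3, 1/3, 11/24, 1/2, 7/12, 7/8, 7/8, 1]
j=0 picked index 0: u0 ∈ [0, 1/3)
j=1 picked index 0: u0 ∈ [-1/8, 5/24)
j=2 picked index 0: u0 ∈ [-1/4, 1/12)
j=3 picked index 2: u0 ∈ [-1/24, 1/12)
j=4 picked index 4: u0 ∈ [0, 1/12)
j=5 picked index 5: u0 ∈ [-1/24, 1/4)
j=6 picked index 5: u0 ∈ [-1/6, 1/8)
j=7 picked index 7: u0 ∈ [0, 1/8)
intersection: [0, 1/12)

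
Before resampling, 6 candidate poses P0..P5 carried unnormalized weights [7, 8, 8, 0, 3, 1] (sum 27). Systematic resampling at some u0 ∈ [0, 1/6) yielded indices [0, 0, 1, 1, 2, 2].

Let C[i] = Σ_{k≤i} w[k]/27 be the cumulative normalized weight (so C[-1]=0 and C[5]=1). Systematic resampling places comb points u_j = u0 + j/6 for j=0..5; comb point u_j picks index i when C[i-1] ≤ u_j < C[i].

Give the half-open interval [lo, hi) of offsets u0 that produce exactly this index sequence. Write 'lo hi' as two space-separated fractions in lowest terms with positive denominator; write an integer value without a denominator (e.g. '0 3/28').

0 1/54

C = [7/27, 5/9, 23/27, 23/27, 26/27, 1]
j=0 picked index 0: u0 ∈ [0, 7/27)
j=1 picked index 0: u0 ∈ [-1/6, 5/54)
j=2 picked index 1: u0 ∈ [-2/27, 2/9)
j=3 picked index 1: u0 ∈ [-13/54, 1/18)
j=4 picked index 2: u0 ∈ [-1/9, 5/27)
j=5 picked index 2: u0 ∈ [-5/18, 1/54)
intersection: [0, 1/54)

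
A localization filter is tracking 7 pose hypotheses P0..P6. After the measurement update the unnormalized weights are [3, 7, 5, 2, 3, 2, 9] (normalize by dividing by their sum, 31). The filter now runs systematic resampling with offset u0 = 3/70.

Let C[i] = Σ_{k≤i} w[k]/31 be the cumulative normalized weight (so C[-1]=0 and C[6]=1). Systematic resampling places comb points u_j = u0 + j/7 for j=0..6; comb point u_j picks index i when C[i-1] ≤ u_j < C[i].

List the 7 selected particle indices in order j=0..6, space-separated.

0 1 2 2 4 6 6

C = [3/31, 10/31, 15/31, 17/31, 20/31, 22/31, 1]
j=0: u_0=3/70 ∈ [0, 3/31) → index 0
j=1: u_1=13/70 ∈ [3/31, 10/31) → index 1
j=2: u_2=23/70 ∈ [10/31, 15/31) → index 2
j=3: u_3=33/70 ∈ [10/31, 15/31) → index 2
j=4: u_4=43/70 ∈ [17/31, 20/31) → index 4
j=5: u_5=53/70 ∈ [22/31, 1) → index 6
j=6: u_6=9/10 ∈ [22/31, 1) → index 6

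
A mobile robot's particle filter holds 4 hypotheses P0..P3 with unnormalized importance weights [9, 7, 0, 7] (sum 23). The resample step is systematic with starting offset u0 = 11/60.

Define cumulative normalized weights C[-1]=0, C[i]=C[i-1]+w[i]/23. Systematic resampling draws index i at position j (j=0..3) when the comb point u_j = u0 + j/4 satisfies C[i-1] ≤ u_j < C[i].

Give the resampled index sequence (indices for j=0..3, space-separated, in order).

0 1 1 3

C = [9/23, 16/23, 16/23, 1]
j=0: u_0=11/60 ∈ [0, 9/23) → index 0
j=1: u_1=13/30 ∈ [9/23, 16/23) → index 1
j=2: u_2=41/60 ∈ [9/23, 16/23) → index 1
j=3: u_3=14/15 ∈ [16/23, 1) → index 3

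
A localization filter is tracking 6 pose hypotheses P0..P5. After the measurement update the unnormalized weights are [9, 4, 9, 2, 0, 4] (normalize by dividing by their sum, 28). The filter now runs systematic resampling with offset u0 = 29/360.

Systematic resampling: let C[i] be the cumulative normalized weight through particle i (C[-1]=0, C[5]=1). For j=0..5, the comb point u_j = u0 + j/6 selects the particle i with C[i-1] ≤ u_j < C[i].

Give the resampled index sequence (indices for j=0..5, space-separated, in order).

0 0 1 2 2 5

C = [9/28, 13/28, 11/14, 6/7, 6/7, 1]
j=0: u_0=29/360 ∈ [0, 9/28) → index 0
j=1: u_1=89/360 ∈ [0, 9/28) → index 0
j=2: u_2=149/360 ∈ [9/28, 13/28) → index 1
j=3: u_3=209/360 ∈ [13/28, 11/14) → index 2
j=4: u_4=269/360 ∈ [13/28, 11/14) → index 2
j=5: u_5=329/360 ∈ [6/7, 1) → index 5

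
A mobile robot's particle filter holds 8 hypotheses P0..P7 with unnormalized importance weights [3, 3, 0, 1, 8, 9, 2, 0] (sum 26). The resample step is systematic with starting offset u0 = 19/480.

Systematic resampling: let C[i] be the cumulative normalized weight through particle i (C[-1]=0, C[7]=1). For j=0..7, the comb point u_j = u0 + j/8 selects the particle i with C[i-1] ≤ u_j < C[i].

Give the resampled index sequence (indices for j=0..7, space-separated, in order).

C = [3/26, 3/13, 3/13, 7/26, 15/26, 12/13, 1, 1]
j=0: u_0=19/480 ∈ [0, 3/26) → index 0
j=1: u_1=79/480 ∈ [3/26, 3/13) → index 1
j=2: u_2=139/480 ∈ [7/26, 15/26) → index 4
j=3: u_3=199/480 ∈ [7/26, 15/26) → index 4
j=4: u_4=259/480 ∈ [7/26, 15/26) → index 4
j=5: u_5=319/480 ∈ [15/26, 12/13) → index 5
j=6: u_6=379/480 ∈ [15/26, 12/13) → index 5
j=7: u_7=439/480 ∈ [15/26, 12/13) → index 5

0 1 4 4 4 5 5 5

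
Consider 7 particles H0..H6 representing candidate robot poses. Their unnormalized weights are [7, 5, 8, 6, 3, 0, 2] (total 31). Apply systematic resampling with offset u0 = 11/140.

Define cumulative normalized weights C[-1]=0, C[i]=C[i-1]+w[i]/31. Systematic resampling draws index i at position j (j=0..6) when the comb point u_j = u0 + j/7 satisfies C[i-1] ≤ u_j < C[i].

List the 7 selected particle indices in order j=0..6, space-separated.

C = [7/31, 12/31, 20/31, 26/31, 29/31, 29/31, 1]
j=0: u_0=11/140 ∈ [0, 7/31) → index 0
j=1: u_1=31/140 ∈ [0, 7/31) → index 0
j=2: u_2=51/140 ∈ [7/31, 12/31) → index 1
j=3: u_3=71/140 ∈ [12/31, 20/31) → index 2
j=4: u_4=13/20 ∈ [20/31, 26/31) → index 3
j=5: u_5=111/140 ∈ [20/31, 26/31) → index 3
j=6: u_6=131/140 ∈ [29/31, 1) → index 6

0 0 1 2 3 3 6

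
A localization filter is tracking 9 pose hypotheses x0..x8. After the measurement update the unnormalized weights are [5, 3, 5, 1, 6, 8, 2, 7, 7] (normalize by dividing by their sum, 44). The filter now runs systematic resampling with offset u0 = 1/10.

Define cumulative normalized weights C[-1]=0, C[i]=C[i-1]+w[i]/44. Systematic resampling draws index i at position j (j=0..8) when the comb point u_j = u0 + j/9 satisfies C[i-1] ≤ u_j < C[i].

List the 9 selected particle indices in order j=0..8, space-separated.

0 2 4 4 5 6 7 8 8

C = [5/44, 2/11, 13/44, 7/22, 5/11, 7/11, 15/22, 37/44, 1]
j=0: u_0=1/10 ∈ [0, 5/44) → index 0
j=1: u_1=19/90 ∈ [2/11, 13/44) → index 2
j=2: u_2=29/90 ∈ [7/22, 5/11) → index 4
j=3: u_3=13/30 ∈ [7/22, 5/11) → index 4
j=4: u_4=49/90 ∈ [5/11, 7/11) → index 5
j=5: u_5=59/90 ∈ [7/11, 15/22) → index 6
j=6: u_6=23/30 ∈ [15/22, 37/44) → index 7
j=7: u_7=79/90 ∈ [37/44, 1) → index 8
j=8: u_8=89/90 ∈ [37/44, 1) → index 8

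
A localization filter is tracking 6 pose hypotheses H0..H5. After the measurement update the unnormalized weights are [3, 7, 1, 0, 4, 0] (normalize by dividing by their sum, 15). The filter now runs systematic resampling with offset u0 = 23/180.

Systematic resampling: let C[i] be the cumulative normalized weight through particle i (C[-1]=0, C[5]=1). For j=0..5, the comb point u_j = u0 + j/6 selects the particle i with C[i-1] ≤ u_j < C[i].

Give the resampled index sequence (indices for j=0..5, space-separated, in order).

C = [1/5, 2/3, 11/15, 11/15, 1, 1]
j=0: u_0=23/180 ∈ [0, 1/5) → index 0
j=1: u_1=53/180 ∈ [1/5, 2/3) → index 1
j=2: u_2=83/180 ∈ [1/5, 2/3) → index 1
j=3: u_3=113/180 ∈ [1/5, 2/3) → index 1
j=4: u_4=143/180 ∈ [11/15, 1) → index 4
j=5: u_5=173/180 ∈ [11/15, 1) → index 4

0 1 1 1 4 4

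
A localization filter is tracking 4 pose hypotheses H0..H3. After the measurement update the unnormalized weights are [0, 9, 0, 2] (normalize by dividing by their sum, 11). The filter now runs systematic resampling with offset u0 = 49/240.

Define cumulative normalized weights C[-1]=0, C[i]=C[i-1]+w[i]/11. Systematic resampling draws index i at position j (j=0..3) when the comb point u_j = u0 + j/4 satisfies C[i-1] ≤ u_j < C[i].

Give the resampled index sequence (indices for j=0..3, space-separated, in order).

C = [0, 9/11, 9/11, 1]
j=0: u_0=49/240 ∈ [0, 9/11) → index 1
j=1: u_1=109/240 ∈ [0, 9/11) → index 1
j=2: u_2=169/240 ∈ [0, 9/11) → index 1
j=3: u_3=229/240 ∈ [9/11, 1) → index 3

1 1 1 3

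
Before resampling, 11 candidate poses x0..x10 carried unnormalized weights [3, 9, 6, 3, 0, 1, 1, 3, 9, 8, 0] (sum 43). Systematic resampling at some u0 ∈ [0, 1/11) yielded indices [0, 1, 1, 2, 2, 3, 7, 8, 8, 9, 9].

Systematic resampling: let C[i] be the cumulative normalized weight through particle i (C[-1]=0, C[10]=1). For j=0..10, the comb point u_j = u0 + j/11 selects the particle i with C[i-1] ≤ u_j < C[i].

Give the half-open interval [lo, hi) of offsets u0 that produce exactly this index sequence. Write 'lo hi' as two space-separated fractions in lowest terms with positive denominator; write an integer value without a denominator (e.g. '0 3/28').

C = [3/43, 12/43, 18/43, 21/43, 21/43, 22/43, 23/43, 26/43, 35/43, 1, 1]
j=0 picked index 0: u0 ∈ [0, 3/43)
j=1 picked index 1: u0 ∈ [-10/473, 89/473)
j=2 picked index 1: u0 ∈ [-53/473, 46/473)
j=3 picked index 2: u0 ∈ [3/473, 69/473)
j=4 picked index 2: u0 ∈ [-40/473, 26/473)
j=5 picked index 3: u0 ∈ [-17/473, 16/473)
j=6 picked index 7: u0 ∈ [-5/473, 28/473)
j=7 picked index 8: u0 ∈ [-15/473, 84/473)
j=8 picked index 8: u0 ∈ [-58/473, 41/473)
j=9 picked index 9: u0 ∈ [-2/473, 2/11)
j=10 picked index 9: u0 ∈ [-45/473, 1/11)
intersection: [3/473, 16/473)

3/473 16/473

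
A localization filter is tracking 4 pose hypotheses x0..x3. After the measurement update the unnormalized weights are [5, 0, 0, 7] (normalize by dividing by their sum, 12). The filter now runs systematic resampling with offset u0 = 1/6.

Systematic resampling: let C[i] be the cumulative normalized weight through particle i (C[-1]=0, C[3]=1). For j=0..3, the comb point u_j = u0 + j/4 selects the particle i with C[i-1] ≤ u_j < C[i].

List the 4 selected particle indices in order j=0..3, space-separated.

C = [5/12, 5/12, 5/12, 1]
j=0: u_0=1/6 ∈ [0, 5/12) → index 0
j=1: u_1=5/12 ∈ [5/12, 1) → index 3
j=2: u_2=2/3 ∈ [5/12, 1) → index 3
j=3: u_3=11/12 ∈ [5/12, 1) → index 3

0 3 3 3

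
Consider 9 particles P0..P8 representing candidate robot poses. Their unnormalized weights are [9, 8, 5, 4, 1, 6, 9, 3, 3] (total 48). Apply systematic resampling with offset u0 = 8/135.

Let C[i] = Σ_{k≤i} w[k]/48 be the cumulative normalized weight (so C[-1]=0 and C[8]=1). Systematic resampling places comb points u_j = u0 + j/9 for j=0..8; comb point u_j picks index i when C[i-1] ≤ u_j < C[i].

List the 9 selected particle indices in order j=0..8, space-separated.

0 0 1 2 3 5 6 6 8

C = [3/16, 17/48, 11/24, 13/24, 9/16, 11/16, 7/8, 15/16, 1]
j=0: u_0=8/135 ∈ [0, 3/16) → index 0
j=1: u_1=23/135 ∈ [0, 3/16) → index 0
j=2: u_2=38/135 ∈ [3/16, 17/48) → index 1
j=3: u_3=53/135 ∈ [17/48, 11/24) → index 2
j=4: u_4=68/135 ∈ [11/24, 13/24) → index 3
j=5: u_5=83/135 ∈ [9/16, 11/16) → index 5
j=6: u_6=98/135 ∈ [11/16, 7/8) → index 6
j=7: u_7=113/135 ∈ [11/16, 7/8) → index 6
j=8: u_8=128/135 ∈ [15/16, 1) → index 8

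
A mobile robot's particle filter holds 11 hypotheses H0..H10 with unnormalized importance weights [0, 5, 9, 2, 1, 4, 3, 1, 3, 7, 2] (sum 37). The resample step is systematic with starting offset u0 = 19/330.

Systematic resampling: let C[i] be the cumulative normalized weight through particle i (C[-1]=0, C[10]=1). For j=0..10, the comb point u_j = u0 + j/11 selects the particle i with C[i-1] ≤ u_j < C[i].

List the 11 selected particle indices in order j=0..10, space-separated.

1 2 2 2 3 5 6 8 9 9 10

C = [0, 5/37, 14/37, 16/37, 17/37, 21/37, 24/37, 25/37, 28/37, 35/37, 1]
j=0: u_0=19/330 ∈ [0, 5/37) → index 1
j=1: u_1=49/330 ∈ [5/37, 14/37) → index 2
j=2: u_2=79/330 ∈ [5/37, 14/37) → index 2
j=3: u_3=109/330 ∈ [5/37, 14/37) → index 2
j=4: u_4=139/330 ∈ [14/37, 16/37) → index 3
j=5: u_5=169/330 ∈ [17/37, 21/37) → index 5
j=6: u_6=199/330 ∈ [21/37, 24/37) → index 6
j=7: u_7=229/330 ∈ [25/37, 28/37) → index 8
j=8: u_8=259/330 ∈ [28/37, 35/37) → index 9
j=9: u_9=289/330 ∈ [28/37, 35/37) → index 9
j=10: u_10=29/30 ∈ [35/37, 1) → index 10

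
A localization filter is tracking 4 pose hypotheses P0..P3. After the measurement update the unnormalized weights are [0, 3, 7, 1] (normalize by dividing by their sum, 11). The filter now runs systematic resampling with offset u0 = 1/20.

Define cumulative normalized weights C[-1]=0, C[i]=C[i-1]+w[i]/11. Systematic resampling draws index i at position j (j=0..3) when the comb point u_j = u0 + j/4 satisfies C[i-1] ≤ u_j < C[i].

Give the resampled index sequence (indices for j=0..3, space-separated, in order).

C = [0, 3/11, 10/11, 1]
j=0: u_0=1/20 ∈ [0, 3/11) → index 1
j=1: u_1=3/10 ∈ [3/11, 10/11) → index 2
j=2: u_2=11/20 ∈ [3/11, 10/11) → index 2
j=3: u_3=4/5 ∈ [3/11, 10/11) → index 2

1 2 2 2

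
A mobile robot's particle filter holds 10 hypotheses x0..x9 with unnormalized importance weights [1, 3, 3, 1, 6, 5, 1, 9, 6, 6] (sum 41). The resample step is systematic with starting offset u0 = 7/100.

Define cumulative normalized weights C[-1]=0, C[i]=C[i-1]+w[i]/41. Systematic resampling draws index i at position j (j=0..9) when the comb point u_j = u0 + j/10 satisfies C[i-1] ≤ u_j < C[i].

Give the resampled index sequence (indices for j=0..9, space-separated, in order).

1 2 4 5 6 7 7 8 9 9

C = [1/41, 4/41, 7/41, 8/41, 14/41, 19/41, 20/41, 29/41, 35/41, 1]
j=0: u_0=7/100 ∈ [1/41, 4/41) → index 1
j=1: u_1=17/100 ∈ [4/41, 7/41) → index 2
j=2: u_2=27/100 ∈ [8/41, 14/41) → index 4
j=3: u_3=37/100 ∈ [14/41, 19/41) → index 5
j=4: u_4=47/100 ∈ [19/41, 20/41) → index 6
j=5: u_5=57/100 ∈ [20/41, 29/41) → index 7
j=6: u_6=67/100 ∈ [20/41, 29/41) → index 7
j=7: u_7=77/100 ∈ [29/41, 35/41) → index 8
j=8: u_8=87/100 ∈ [35/41, 1) → index 9
j=9: u_9=97/100 ∈ [35/41, 1) → index 9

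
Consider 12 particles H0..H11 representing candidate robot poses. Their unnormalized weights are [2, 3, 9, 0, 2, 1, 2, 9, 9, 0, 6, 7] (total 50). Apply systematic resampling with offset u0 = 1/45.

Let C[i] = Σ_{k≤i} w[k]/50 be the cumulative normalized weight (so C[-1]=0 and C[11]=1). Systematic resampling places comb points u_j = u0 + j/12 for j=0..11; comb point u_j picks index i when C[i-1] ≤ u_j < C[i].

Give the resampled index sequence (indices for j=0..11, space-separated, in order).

C = [1/25, 1/10, 7/25, 7/25, 8/25, 17/50, 19/50, 14/25, 37/50, 37/50, 43/50, 1]
j=0: u_0=1/45 ∈ [0, 1/25) → index 0
j=1: u_1=19/180 ∈ [1/10, 7/25) → index 2
j=2: u_2=17/90 ∈ [1/10, 7/25) → index 2
j=3: u_3=49/180 ∈ [1/10, 7/25) → index 2
j=4: u_4=16/45 ∈ [17/50, 19/50) → index 6
j=5: u_5=79/180 ∈ [19/50, 14/25) → index 7
j=6: u_6=47/90 ∈ [19/50, 14/25) → index 7
j=7: u_7=109/180 ∈ [14/25, 37/50) → index 8
j=8: u_8=31/45 ∈ [14/25, 37/50) → index 8
j=9: u_9=139/180 ∈ [37/50, 43/50) → index 10
j=10: u_10=77/90 ∈ [37/50, 43/50) → index 10
j=11: u_11=169/180 ∈ [43/50, 1) → index 11

0 2 2 2 6 7 7 8 8 10 10 11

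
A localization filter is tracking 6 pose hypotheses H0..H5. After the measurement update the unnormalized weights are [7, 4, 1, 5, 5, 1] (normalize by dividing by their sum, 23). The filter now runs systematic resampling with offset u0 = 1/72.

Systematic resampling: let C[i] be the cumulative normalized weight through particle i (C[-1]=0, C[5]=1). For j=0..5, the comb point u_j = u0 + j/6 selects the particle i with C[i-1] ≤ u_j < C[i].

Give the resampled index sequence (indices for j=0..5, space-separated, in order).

0 0 1 2 3 4

C = [7/23, 11/23, 12/23, 17/23, 22/23, 1]
j=0: u_0=1/72 ∈ [0, 7/23) → index 0
j=1: u_1=13/72 ∈ [0, 7/23) → index 0
j=2: u_2=25/72 ∈ [7/23, 11/23) → index 1
j=3: u_3=37/72 ∈ [11/23, 12/23) → index 2
j=4: u_4=49/72 ∈ [12/23, 17/23) → index 3
j=5: u_5=61/72 ∈ [17/23, 22/23) → index 4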